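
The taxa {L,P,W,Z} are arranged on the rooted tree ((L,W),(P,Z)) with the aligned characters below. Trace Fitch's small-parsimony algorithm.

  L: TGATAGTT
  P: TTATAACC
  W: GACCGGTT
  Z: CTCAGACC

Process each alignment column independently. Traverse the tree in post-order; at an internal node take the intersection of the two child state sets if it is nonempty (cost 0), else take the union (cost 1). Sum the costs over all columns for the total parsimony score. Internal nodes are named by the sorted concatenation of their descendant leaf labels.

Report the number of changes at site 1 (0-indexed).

2

LW@0: {T} ∪ {G} = {G,T} (union, +1)
PZ@0: {T} ∪ {C} = {C,T} (union, +1)
LPWZ@0: {G,T} ∩ {C,T} = {T} (intersection, +0)
LW@1: {G} ∪ {A} = {A,G} (union, +1)
PZ@1: {T} ∩ {T} = {T} (intersection, +0)
LPWZ@1: {A,G} ∪ {T} = {A,G,T} (union, +1)
LW@2: {A} ∪ {C} = {A,C} (union, +1)
PZ@2: {A} ∪ {C} = {A,C} (union, +1)
LPWZ@2: {A,C} ∩ {A,C} = {A,C} (intersection, +0)
LW@3: {T} ∪ {C} = {C,T} (union, +1)
PZ@3: {T} ∪ {A} = {A,T} (union, +1)
LPWZ@3: {C,T} ∩ {A,T} = {T} (intersection, +0)
LW@4: {A} ∪ {G} = {A,G} (union, +1)
PZ@4: {A} ∪ {G} = {A,G} (union, +1)
LPWZ@4: {A,G} ∩ {A,G} = {A,G} (intersection, +0)
LW@5: {G} ∩ {G} = {G} (intersection, +0)
PZ@5: {A} ∩ {A} = {A} (intersection, +0)
LPWZ@5: {G} ∪ {A} = {A,G} (union, +1)
LW@6: {T} ∩ {T} = {T} (intersection, +0)
PZ@6: {C} ∩ {C} = {C} (intersection, +0)
LPWZ@6: {T} ∪ {C} = {C,T} (union, +1)
LW@7: {T} ∩ {T} = {T} (intersection, +0)
PZ@7: {C} ∩ {C} = {C} (intersection, +0)
LPWZ@7: {T} ∪ {C} = {C,T} (union, +1)
per-site changes: [2, 2, 2, 2, 2, 1, 1, 1]; total = 13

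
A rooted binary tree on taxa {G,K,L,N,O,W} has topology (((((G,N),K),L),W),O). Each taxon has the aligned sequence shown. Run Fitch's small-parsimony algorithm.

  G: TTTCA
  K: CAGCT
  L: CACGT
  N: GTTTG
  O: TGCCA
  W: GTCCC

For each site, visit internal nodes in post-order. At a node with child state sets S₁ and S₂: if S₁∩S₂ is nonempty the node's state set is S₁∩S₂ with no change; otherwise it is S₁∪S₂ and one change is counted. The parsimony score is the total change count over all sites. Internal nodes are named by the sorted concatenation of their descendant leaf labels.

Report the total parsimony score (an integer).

[col 0] GN: children G:{T}, N:{G} ∪→ {G,T}; cost 1
[col 0] GKN: children GN:{G,T}, K:{C} ∪→ {C,G,T}; cost 1
[col 0] GKLN: children GKN:{C,G,T}, L:{C} ∩→ {C}; cost 0
[col 0] GKLNW: children GKLN:{C}, W:{G} ∪→ {C,G}; cost 1
[col 0] GKLNOW: children GKLNW:{C,G}, O:{T} ∪→ {C,G,T}; cost 1
[col 1] GN: children G:{T}, N:{T} ∩→ {T}; cost 0
[col 1] GKN: children GN:{T}, K:{A} ∪→ {A,T}; cost 1
[col 1] GKLN: children GKN:{A,T}, L:{A} ∩→ {A}; cost 0
[col 1] GKLNW: children GKLN:{A}, W:{T} ∪→ {A,T}; cost 1
[col 1] GKLNOW: children GKLNW:{A,T}, O:{G} ∪→ {A,G,T}; cost 1
[col 2] GN: children G:{T}, N:{T} ∩→ {T}; cost 0
[col 2] GKN: children GN:{T}, K:{G} ∪→ {G,T}; cost 1
[col 2] GKLN: children GKN:{G,T}, L:{C} ∪→ {C,G,T}; cost 1
[col 2] GKLNW: children GKLN:{C,G,T}, W:{C} ∩→ {C}; cost 0
[col 2] GKLNOW: children GKLNW:{C}, O:{C} ∩→ {C}; cost 0
[col 3] GN: children G:{C}, N:{T} ∪→ {C,T}; cost 1
[col 3] GKN: children GN:{C,T}, K:{C} ∩→ {C}; cost 0
[col 3] GKLN: children GKN:{C}, L:{G} ∪→ {C,G}; cost 1
[col 3] GKLNW: children GKLN:{C,G}, W:{C} ∩→ {C}; cost 0
[col 3] GKLNOW: children GKLNW:{C}, O:{C} ∩→ {C}; cost 0
[col 4] GN: children G:{A}, N:{G} ∪→ {A,G}; cost 1
[col 4] GKN: children GN:{A,G}, K:{T} ∪→ {A,G,T}; cost 1
[col 4] GKLN: children GKN:{A,G,T}, L:{T} ∩→ {T}; cost 0
[col 4] GKLNW: children GKLN:{T}, W:{C} ∪→ {C,T}; cost 1
[col 4] GKLNOW: children GKLNW:{C,T}, O:{A} ∪→ {A,C,T}; cost 1
per-site changes: [4, 3, 2, 2, 4]; total = 15

15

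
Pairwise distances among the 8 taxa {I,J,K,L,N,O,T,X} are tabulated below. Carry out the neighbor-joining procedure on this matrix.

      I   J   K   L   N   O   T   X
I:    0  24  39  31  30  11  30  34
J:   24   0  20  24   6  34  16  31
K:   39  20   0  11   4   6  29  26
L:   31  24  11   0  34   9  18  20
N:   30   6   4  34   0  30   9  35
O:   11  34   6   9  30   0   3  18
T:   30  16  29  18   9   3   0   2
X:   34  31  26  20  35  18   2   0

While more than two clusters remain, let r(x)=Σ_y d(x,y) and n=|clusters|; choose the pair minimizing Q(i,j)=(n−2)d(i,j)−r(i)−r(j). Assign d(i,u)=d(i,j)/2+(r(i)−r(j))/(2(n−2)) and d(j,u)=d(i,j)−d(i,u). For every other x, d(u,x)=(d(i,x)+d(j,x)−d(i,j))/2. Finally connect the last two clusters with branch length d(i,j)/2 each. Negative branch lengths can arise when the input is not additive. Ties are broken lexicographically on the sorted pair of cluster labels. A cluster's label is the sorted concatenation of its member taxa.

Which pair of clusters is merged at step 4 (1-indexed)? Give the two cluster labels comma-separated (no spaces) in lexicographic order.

I,O

step 1: merge (J,N) at d=6, Q=-267; branch lengths J→43/12, N→29/12; new cluster JN
  updated: d(I,JN)=24, d(JN,K)=9, d(JN,L)=26, d(JN,O)=29, d(JN,T)=19/2, d(JN,X)=30
step 2: merge (T,X) at d=2, Q=-423/2; branch lengths T→-57/20, X→97/20; new cluster TX
  updated: d(I,TX)=31, d(JN,TX)=75/4, d(K,TX)=53/2, d(L,TX)=18, d(O,TX)=19/2
step 3: merge (JN,K) at d=9, Q=-649/4; branch lengths JN→205/32, K→83/32; new cluster JKN
  updated: d(I,JKN)=27, d(JKN,L)=14, d(JKN,O)=13, d(JKN,TX)=145/8
step 4: merge (I,O) at d=11, Q=-219/2; branch lengths I→181/12, O→-49/12; new cluster IO
  updated: d(IO,JKN)=29/2, d(IO,L)=29/2, d(IO,TX)=59/4
step 5: merge (IO,TX) at d=59/4, Q=-521/8; branch lengths IO→179/32, TX→293/32; new cluster IOTX
  updated: d(IOTX,JKN)=143/16, d(IOTX,L)=71/8
step 6: merge (IOTX,JKN) at d=143/16, Q=-509/16; branch lengths IOTX→61/32, JKN→225/32; new cluster IJKNOTX
  updated: d(IJKNOTX,L)=223/32
step 7: merge (IJKNOTX,L) at d=223/32; branch lengths IJKNOTX→223/64, L→223/64; new cluster IJKLNOTX
final tree: ((((I:181/12,O:-49/12):179/32,(T:-57/20,X:97/20):293/32):61/32,((J:43/12,N:29/12):205/32,K:83/32):225/32):223/64,L:223/64)
total length: 1877/32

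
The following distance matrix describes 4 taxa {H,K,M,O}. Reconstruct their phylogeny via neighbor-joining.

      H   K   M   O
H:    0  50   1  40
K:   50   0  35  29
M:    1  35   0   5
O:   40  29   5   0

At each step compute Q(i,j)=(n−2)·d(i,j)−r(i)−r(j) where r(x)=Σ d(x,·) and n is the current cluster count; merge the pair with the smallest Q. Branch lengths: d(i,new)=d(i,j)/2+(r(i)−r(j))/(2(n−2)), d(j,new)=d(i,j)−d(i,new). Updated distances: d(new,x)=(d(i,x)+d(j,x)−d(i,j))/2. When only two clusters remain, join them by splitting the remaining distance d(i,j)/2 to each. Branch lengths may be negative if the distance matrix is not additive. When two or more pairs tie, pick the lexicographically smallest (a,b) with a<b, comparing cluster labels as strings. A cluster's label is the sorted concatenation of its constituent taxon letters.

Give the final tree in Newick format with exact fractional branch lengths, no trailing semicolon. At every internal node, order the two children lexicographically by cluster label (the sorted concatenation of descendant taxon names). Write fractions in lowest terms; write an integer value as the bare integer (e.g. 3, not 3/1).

(((H:13,M:-12):35/2,K:49/2):9/4,O:9/4)

1. join H+M (d=1, Q=-130) ⇒ HM; edges |H|=13, |M|=-12
  updated: d(HM,K)=42, d(HM,O)=22
2. join HM+K (d=42, Q=-93) ⇒ HKM; edges |HM|=35/2, |K|=49/2
  updated: d(HKM,O)=9/2
3. join HKM+O (d=9/2) ⇒ HKMO; edges |HKM|=9/4, |O|=9/4
final tree: (((H:13,M:-12):35/2,K:49/2):9/4,O:9/4)
total length: 95/2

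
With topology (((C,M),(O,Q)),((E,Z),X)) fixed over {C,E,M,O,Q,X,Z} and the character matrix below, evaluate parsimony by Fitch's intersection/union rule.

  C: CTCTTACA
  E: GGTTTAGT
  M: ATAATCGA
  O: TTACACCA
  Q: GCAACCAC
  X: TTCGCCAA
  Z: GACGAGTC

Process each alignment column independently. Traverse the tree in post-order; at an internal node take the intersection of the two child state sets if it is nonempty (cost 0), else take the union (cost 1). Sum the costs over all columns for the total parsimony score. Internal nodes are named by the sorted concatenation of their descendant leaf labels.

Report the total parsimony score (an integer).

CM@0: {C} ∪ {A} = {A,C} (union, +1)
OQ@0: {T} ∪ {G} = {G,T} (union, +1)
CMOQ@0: {A,C} ∪ {G,T} = {A,C,G,T} (union, +1)
EZ@0: {G} ∩ {G} = {G} (intersection, +0)
EXZ@0: {G} ∪ {T} = {G,T} (union, +1)
CEMOQXZ@0: {A,C,G,T} ∩ {G,T} = {G,T} (intersection, +0)
CM@1: {T} ∩ {T} = {T} (intersection, +0)
OQ@1: {T} ∪ {C} = {C,T} (union, +1)
CMOQ@1: {T} ∩ {C,T} = {T} (intersection, +0)
EZ@1: {G} ∪ {A} = {A,G} (union, +1)
EXZ@1: {A,G} ∪ {T} = {A,G,T} (union, +1)
CEMOQXZ@1: {T} ∩ {A,G,T} = {T} (intersection, +0)
CM@2: {C} ∪ {A} = {A,C} (union, +1)
OQ@2: {A} ∩ {A} = {A} (intersection, +0)
CMOQ@2: {A,C} ∩ {A} = {A} (intersection, +0)
EZ@2: {T} ∪ {C} = {C,T} (union, +1)
EXZ@2: {C,T} ∩ {C} = {C} (intersection, +0)
CEMOQXZ@2: {A} ∪ {C} = {A,C} (union, +1)
CM@3: {T} ∪ {A} = {A,T} (union, +1)
OQ@3: {C} ∪ {A} = {A,C} (union, +1)
CMOQ@3: {A,T} ∩ {A,C} = {A} (intersection, +0)
EZ@3: {T} ∪ {G} = {G,T} (union, +1)
EXZ@3: {G,T} ∩ {G} = {G} (intersection, +0)
CEMOQXZ@3: {A} ∪ {G} = {A,G} (union, +1)
CM@4: {T} ∩ {T} = {T} (intersection, +0)
OQ@4: {A} ∪ {C} = {A,C} (union, +1)
CMOQ@4: {T} ∪ {A,C} = {A,C,T} (union, +1)
EZ@4: {T} ∪ {A} = {A,T} (union, +1)
EXZ@4: {A,T} ∪ {C} = {A,C,T} (union, +1)
CEMOQXZ@4: {A,C,T} ∩ {A,C,T} = {A,C,T} (intersection, +0)
CM@5: {A} ∪ {C} = {A,C} (union, +1)
OQ@5: {C} ∩ {C} = {C} (intersection, +0)
CMOQ@5: {A,C} ∩ {C} = {C} (intersection, +0)
EZ@5: {A} ∪ {G} = {A,G} (union, +1)
EXZ@5: {A,G} ∪ {C} = {A,C,G} (union, +1)
CEMOQXZ@5: {C} ∩ {A,C,G} = {C} (intersection, +0)
CM@6: {C} ∪ {G} = {C,G} (union, +1)
OQ@6: {C} ∪ {A} = {A,C} (union, +1)
CMOQ@6: {C,G} ∩ {A,C} = {C} (intersection, +0)
EZ@6: {G} ∪ {T} = {G,T} (union, +1)
EXZ@6: {G,T} ∪ {A} = {A,G,T} (union, +1)
CEMOQXZ@6: {C} ∪ {A,G,T} = {A,C,G,T} (union, +1)
CM@7: {A} ∩ {A} = {A} (intersection, +0)
OQ@7: {A} ∪ {C} = {A,C} (union, +1)
CMOQ@7: {A} ∩ {A,C} = {A} (intersection, +0)
EZ@7: {T} ∪ {C} = {C,T} (union, +1)
EXZ@7: {C,T} ∪ {A} = {A,C,T} (union, +1)
CEMOQXZ@7: {A} ∩ {A,C,T} = {A} (intersection, +0)
per-site changes: [4, 3, 3, 4, 4, 3, 5, 3]; total = 29

29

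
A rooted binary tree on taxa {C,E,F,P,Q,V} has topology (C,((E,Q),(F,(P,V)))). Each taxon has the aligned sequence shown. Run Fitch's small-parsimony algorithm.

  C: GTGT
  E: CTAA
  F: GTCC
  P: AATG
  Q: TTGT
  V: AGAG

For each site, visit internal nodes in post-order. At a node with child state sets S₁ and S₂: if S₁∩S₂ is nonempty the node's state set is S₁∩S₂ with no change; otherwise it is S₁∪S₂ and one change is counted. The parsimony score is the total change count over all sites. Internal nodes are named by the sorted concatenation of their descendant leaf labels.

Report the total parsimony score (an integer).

12

[col 0] EQ: children E:{C}, Q:{T} ∪→ {C,T}; cost 1
[col 0] PV: children P:{A}, V:{A} ∩→ {A}; cost 0
[col 0] FPV: children F:{G}, PV:{A} ∪→ {A,G}; cost 1
[col 0] EFPQV: children EQ:{C,T}, FPV:{A,G} ∪→ {A,C,G,T}; cost 1
[col 0] CEFPQV: children C:{G}, EFPQV:{A,C,G,T} ∩→ {G}; cost 0
[col 1] EQ: children E:{T}, Q:{T} ∩→ {T}; cost 0
[col 1] PV: children P:{A}, V:{G} ∪→ {A,G}; cost 1
[col 1] FPV: children F:{T}, PV:{A,G} ∪→ {A,G,T}; cost 1
[col 1] EFPQV: children EQ:{T}, FPV:{A,G,T} ∩→ {T}; cost 0
[col 1] CEFPQV: children C:{T}, EFPQV:{T} ∩→ {T}; cost 0
[col 2] EQ: children E:{A}, Q:{G} ∪→ {A,G}; cost 1
[col 2] PV: children P:{T}, V:{A} ∪→ {A,T}; cost 1
[col 2] FPV: children F:{C}, PV:{A,T} ∪→ {A,C,T}; cost 1
[col 2] EFPQV: children EQ:{A,G}, FPV:{A,C,T} ∩→ {A}; cost 0
[col 2] CEFPQV: children C:{G}, EFPQV:{A} ∪→ {A,G}; cost 1
[col 3] EQ: children E:{A}, Q:{T} ∪→ {A,T}; cost 1
[col 3] PV: children P:{G}, V:{G} ∩→ {G}; cost 0
[col 3] FPV: children F:{C}, PV:{G} ∪→ {C,G}; cost 1
[col 3] EFPQV: children EQ:{A,T}, FPV:{C,G} ∪→ {A,C,G,T}; cost 1
[col 3] CEFPQV: children C:{T}, EFPQV:{A,C,G,T} ∩→ {T}; cost 0
per-site changes: [3, 2, 4, 3]; total = 12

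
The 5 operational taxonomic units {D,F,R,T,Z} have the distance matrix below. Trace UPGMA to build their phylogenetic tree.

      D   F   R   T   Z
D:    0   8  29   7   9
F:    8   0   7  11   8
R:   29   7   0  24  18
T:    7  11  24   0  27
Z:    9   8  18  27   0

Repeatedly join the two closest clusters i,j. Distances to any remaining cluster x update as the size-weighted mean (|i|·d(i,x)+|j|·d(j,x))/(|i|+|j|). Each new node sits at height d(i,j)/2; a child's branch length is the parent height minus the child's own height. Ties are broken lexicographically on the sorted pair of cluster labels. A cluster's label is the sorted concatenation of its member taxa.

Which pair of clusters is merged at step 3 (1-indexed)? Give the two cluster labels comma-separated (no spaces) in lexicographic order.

step 1: merge (D,T) at d=7; branch lengths D→7/2, T→7/2; new cluster DT
  updated: d(DT,F)=19/2, d(DT,R)=53/2, d(DT,Z)=18
step 2: merge (F,R) at d=7; branch lengths F→7/2, R→7/2; new cluster FR
  updated: d(DT,FR)=18, d(FR,Z)=13
step 3: merge (FR,Z) at d=13; branch lengths FR→3, Z→13/2; new cluster FRZ
  updated: d(DT,FRZ)=18
step 4: merge (DT,FRZ) at d=18; branch lengths DT→11/2, FRZ→5/2; new cluster DFRTZ
final tree: ((D:7/2,T:7/2):11/2,((F:7/2,R:7/2):3,Z:13/2):5/2)
total length: 63/2

FR,Z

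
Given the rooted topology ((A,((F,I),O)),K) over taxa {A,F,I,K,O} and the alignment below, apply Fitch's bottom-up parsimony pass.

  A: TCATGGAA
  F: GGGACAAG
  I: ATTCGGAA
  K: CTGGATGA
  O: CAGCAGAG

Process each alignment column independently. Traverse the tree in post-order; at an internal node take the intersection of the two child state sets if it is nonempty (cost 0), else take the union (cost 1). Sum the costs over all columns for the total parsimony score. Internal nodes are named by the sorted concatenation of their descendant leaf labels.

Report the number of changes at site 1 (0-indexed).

site 0, node FI: F={G} ∪ I={A} → {A,G} (+1)
site 0, node FIO: FI={A,G} ∪ O={C} → {A,C,G} (+1)
site 0, node AFIO: A={T} ∪ FIO={A,C,G} → {A,C,G,T} (+1)
site 0, node AFIKO: AFIO={A,C,G,T} ∩ K={C} → {C} (+0)
site 1, node FI: F={G} ∪ I={T} → {G,T} (+1)
site 1, node FIO: FI={G,T} ∪ O={A} → {A,G,T} (+1)
site 1, node AFIO: A={C} ∪ FIO={A,G,T} → {A,C,G,T} (+1)
site 1, node AFIKO: AFIO={A,C,G,T} ∩ K={T} → {T} (+0)
site 2, node FI: F={G} ∪ I={T} → {G,T} (+1)
site 2, node FIO: FI={G,T} ∩ O={G} → {G} (+0)
site 2, node AFIO: A={A} ∪ FIO={G} → {A,G} (+1)
site 2, node AFIKO: AFIO={A,G} ∩ K={G} → {G} (+0)
site 3, node FI: F={A} ∪ I={C} → {A,C} (+1)
site 3, node FIO: FI={A,C} ∩ O={C} → {C} (+0)
site 3, node AFIO: A={T} ∪ FIO={C} → {C,T} (+1)
site 3, node AFIKO: AFIO={C,T} ∪ K={G} → {C,G,T} (+1)
site 4, node FI: F={C} ∪ I={G} → {C,G} (+1)
site 4, node FIO: FI={C,G} ∪ O={A} → {A,C,G} (+1)
site 4, node AFIO: A={G} ∩ FIO={A,C,G} → {G} (+0)
site 4, node AFIKO: AFIO={G} ∪ K={A} → {A,G} (+1)
site 5, node FI: F={A} ∪ I={G} → {A,G} (+1)
site 5, node FIO: FI={A,G} ∩ O={G} → {G} (+0)
site 5, node AFIO: A={G} ∩ FIO={G} → {G} (+0)
site 5, node AFIKO: AFIO={G} ∪ K={T} → {G,T} (+1)
site 6, node FI: F={A} ∩ I={A} → {A} (+0)
site 6, node FIO: FI={A} ∩ O={A} → {A} (+0)
site 6, node AFIO: A={A} ∩ FIO={A} → {A} (+0)
site 6, node AFIKO: AFIO={A} ∪ K={G} → {A,G} (+1)
site 7, node FI: F={G} ∪ I={A} → {A,G} (+1)
site 7, node FIO: FI={A,G} ∩ O={G} → {G} (+0)
site 7, node AFIO: A={A} ∪ FIO={G} → {A,G} (+1)
site 7, node AFIKO: AFIO={A,G} ∩ K={A} → {A} (+0)
per-site changes: [3, 3, 2, 3, 3, 2, 1, 2]; total = 19

3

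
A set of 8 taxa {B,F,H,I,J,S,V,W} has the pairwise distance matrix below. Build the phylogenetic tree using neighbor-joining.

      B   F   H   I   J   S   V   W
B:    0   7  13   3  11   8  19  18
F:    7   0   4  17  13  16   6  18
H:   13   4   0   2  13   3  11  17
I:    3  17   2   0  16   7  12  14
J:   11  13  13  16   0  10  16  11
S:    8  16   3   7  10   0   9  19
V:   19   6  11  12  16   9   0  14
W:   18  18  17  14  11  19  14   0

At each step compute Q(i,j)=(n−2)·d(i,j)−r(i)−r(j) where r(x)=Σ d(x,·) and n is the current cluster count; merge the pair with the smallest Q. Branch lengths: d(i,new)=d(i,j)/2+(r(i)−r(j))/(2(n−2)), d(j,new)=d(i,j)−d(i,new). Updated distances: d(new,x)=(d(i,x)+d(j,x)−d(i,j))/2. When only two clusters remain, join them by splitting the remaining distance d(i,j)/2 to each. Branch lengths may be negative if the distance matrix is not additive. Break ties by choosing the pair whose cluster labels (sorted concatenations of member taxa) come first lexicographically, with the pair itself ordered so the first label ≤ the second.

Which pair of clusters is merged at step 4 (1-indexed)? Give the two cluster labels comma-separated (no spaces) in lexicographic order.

step 1: merge (J,W) at d=11, Q=-135; branch lengths J→15/4, W→29/4; new cluster JW
  updated: d(B,JW)=9, d(F,JW)=10, d(H,JW)=19/2, d(I,JW)=19/2, d(JW,S)=9, d(JW,V)=19/2
step 2: merge (F,V) at d=6, Q=-193/2; branch lengths F→47/20, V→73/20; new cluster FV
  updated: d(B,FV)=10, d(FV,H)=9/2, d(FV,I)=23/2, d(FV,JW)=27/4, d(FV,S)=19/2
step 3: merge (B,I) at d=3, Q=-64; branch lengths B→11/4, I→1/4; new cluster BI
  updated: d(BI,FV)=37/4, d(BI,H)=6, d(BI,JW)=31/4, d(BI,S)=6
step 4: merge (FV,JW) at d=27/4, Q=-171/4; branch lengths FV→23/8, JW→31/8; new cluster FJVW
  updated: d(BI,FJVW)=41/8, d(FJVW,H)=29/8, d(FJVW,S)=47/8
step 5: merge (BI,FJVW) at d=41/8, Q=-43/2; branch lengths BI→51/16, FJVW→31/16; new cluster BFIJVW
  updated: d(BFIJVW,H)=9/4, d(BFIJVW,S)=27/8
step 6: merge (BFIJVW,H) at d=9/4, Q=-69/8; branch lengths BFIJVW→21/16, H→15/16; new cluster BFHIJVW
  updated: d(BFHIJVW,S)=33/16
step 7: merge (BFHIJVW,S) at d=33/16; branch lengths BFHIJVW→33/32, S→33/32; new cluster BFHIJSVW
final tree: ((((B:11/4,I:1/4):51/16,((F:47/20,V:73/20):23/8,(J:15/4,W:29/4):31/8):31/16):21/16,H:15/16):33/32,S:33/32)
total length: 579/16

FV,JW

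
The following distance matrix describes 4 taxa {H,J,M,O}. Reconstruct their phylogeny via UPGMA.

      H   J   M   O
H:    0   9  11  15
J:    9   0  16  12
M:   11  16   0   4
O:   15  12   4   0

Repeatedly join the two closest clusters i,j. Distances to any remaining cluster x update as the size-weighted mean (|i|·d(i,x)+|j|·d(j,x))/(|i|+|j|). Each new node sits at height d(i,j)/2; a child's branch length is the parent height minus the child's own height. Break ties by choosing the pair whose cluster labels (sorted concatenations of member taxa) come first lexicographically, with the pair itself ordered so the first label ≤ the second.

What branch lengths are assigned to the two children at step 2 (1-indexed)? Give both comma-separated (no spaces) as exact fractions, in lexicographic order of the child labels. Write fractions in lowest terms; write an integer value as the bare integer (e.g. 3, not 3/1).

9/2,9/2

iteration 1: select M,O (d=4); attach at lengths (2, 2); label the merged cluster MO
  updated: d(H,MO)=13, d(J,MO)=14
iteration 2: select H,J (d=9); attach at lengths (9/2, 9/2); label the merged cluster HJ
  updated: d(HJ,MO)=27/2
iteration 3: select HJ,MO (d=27/2); attach at lengths (9/4, 19/4); label the merged cluster HJMO
final tree: ((H:9/2,J:9/2):9/4,(M:2,O:2):19/4)
total length: 20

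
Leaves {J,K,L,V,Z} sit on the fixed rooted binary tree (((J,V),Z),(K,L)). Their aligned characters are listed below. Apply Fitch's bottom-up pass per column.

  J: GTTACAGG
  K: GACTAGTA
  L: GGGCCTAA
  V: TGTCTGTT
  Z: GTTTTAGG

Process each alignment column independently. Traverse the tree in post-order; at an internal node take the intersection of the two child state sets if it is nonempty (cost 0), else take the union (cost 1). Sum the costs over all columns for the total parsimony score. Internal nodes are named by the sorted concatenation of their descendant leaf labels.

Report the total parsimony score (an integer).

site 0, node JV: J={G} ∪ V={T} → {G,T} (+1)
site 0, node JVZ: JV={G,T} ∩ Z={G} → {G} (+0)
site 0, node KL: K={G} ∩ L={G} → {G} (+0)
site 0, node JKLVZ: JVZ={G} ∩ KL={G} → {G} (+0)
site 1, node JV: J={T} ∪ V={G} → {G,T} (+1)
site 1, node JVZ: JV={G,T} ∩ Z={T} → {T} (+0)
site 1, node KL: K={A} ∪ L={G} → {A,G} (+1)
site 1, node JKLVZ: JVZ={T} ∪ KL={A,G} → {A,G,T} (+1)
site 2, node JV: J={T} ∩ V={T} → {T} (+0)
site 2, node JVZ: JV={T} ∩ Z={T} → {T} (+0)
site 2, node KL: K={C} ∪ L={G} → {C,G} (+1)
site 2, node JKLVZ: JVZ={T} ∪ KL={C,G} → {C,G,T} (+1)
site 3, node JV: J={A} ∪ V={C} → {A,C} (+1)
site 3, node JVZ: JV={A,C} ∪ Z={T} → {A,C,T} (+1)
site 3, node KL: K={T} ∪ L={C} → {C,T} (+1)
site 3, node JKLVZ: JVZ={A,C,T} ∩ KL={C,T} → {C,T} (+0)
site 4, node JV: J={C} ∪ V={T} → {C,T} (+1)
site 4, node JVZ: JV={C,T} ∩ Z={T} → {T} (+0)
site 4, node KL: K={A} ∪ L={C} → {A,C} (+1)
site 4, node JKLVZ: JVZ={T} ∪ KL={A,C} → {A,C,T} (+1)
site 5, node JV: J={A} ∪ V={G} → {A,G} (+1)
site 5, node JVZ: JV={A,G} ∩ Z={A} → {A} (+0)
site 5, node KL: K={G} ∪ L={T} → {G,T} (+1)
site 5, node JKLVZ: JVZ={A} ∪ KL={G,T} → {A,G,T} (+1)
site 6, node JV: J={G} ∪ V={T} → {G,T} (+1)
site 6, node JVZ: JV={G,T} ∩ Z={G} → {G} (+0)
site 6, node KL: K={T} ∪ L={A} → {A,T} (+1)
site 6, node JKLVZ: JVZ={G} ∪ KL={A,T} → {A,G,T} (+1)
site 7, node JV: J={G} ∪ V={T} → {G,T} (+1)
site 7, node JVZ: JV={G,T} ∩ Z={G} → {G} (+0)
site 7, node KL: K={A} ∩ L={A} → {A} (+0)
site 7, node JKLVZ: JVZ={G} ∪ KL={A} → {A,G} (+1)
per-site changes: [1, 3, 2, 3, 3, 3, 3, 2]; total = 20

20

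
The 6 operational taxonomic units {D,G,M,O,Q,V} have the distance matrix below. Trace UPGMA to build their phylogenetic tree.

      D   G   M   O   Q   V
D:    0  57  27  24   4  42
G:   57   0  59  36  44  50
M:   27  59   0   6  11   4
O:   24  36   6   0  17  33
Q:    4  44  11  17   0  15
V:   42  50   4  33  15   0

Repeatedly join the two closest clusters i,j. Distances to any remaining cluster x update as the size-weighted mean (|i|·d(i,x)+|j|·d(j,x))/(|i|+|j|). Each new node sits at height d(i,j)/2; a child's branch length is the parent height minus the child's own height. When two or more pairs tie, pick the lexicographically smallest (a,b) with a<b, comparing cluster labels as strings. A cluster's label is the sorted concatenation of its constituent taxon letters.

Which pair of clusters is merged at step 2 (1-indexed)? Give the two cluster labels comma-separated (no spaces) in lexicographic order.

M,V

iteration 1: select D,Q (d=4); attach at lengths (2, 2); label the merged cluster DQ
  updated: d(DQ,G)=101/2, d(DQ,M)=19, d(DQ,O)=41/2, d(DQ,V)=57/2
iteration 2: select M,V (d=4); attach at lengths (2, 2); label the merged cluster MV
  updated: d(DQ,MV)=95/4, d(G,MV)=109/2, d(MV,O)=39/2
iteration 3: select MV,O (d=39/2); attach at lengths (31/4, 39/4); label the merged cluster MOV
  updated: d(DQ,MOV)=68/3, d(G,MOV)=145/3
iteration 4: select DQ,MOV (d=68/3); attach at lengths (28/3, 19/12); label the merged cluster DMOQV
  updated: d(DMOQV,G)=246/5
iteration 5: select DMOQV,G (d=246/5); attach at lengths (199/15, 123/5); label the merged cluster DGMOQV
final tree: (((D:2,Q:2):28/3,((M:2,V:2):31/4,O:39/4):19/12):199/15,G:123/5)
total length: 4457/60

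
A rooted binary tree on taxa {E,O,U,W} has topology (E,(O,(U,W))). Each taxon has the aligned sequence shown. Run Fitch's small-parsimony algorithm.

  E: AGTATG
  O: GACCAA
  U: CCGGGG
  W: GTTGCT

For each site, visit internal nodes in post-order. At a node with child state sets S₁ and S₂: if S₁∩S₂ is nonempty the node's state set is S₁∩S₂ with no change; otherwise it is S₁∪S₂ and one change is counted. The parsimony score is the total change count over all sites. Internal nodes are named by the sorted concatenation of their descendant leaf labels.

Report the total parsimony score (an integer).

14

[col 0] UW: children U:{C}, W:{G} ∪→ {C,G}; cost 1
[col 0] OUW: children O:{G}, UW:{C,G} ∩→ {G}; cost 0
[col 0] EOUW: children E:{A}, OUW:{G} ∪→ {A,G}; cost 1
[col 1] UW: children U:{C}, W:{T} ∪→ {C,T}; cost 1
[col 1] OUW: children O:{A}, UW:{C,T} ∪→ {A,C,T}; cost 1
[col 1] EOUW: children E:{G}, OUW:{A,C,T} ∪→ {A,C,G,T}; cost 1
[col 2] UW: children U:{G}, W:{T} ∪→ {G,T}; cost 1
[col 2] OUW: children O:{C}, UW:{G,T} ∪→ {C,G,T}; cost 1
[col 2] EOUW: children E:{T}, OUW:{C,G,T} ∩→ {T}; cost 0
[col 3] UW: children U:{G}, W:{G} ∩→ {G}; cost 0
[col 3] OUW: children O:{C}, UW:{G} ∪→ {C,G}; cost 1
[col 3] EOUW: children E:{A}, OUW:{C,G} ∪→ {A,C,G}; cost 1
[col 4] UW: children U:{G}, W:{C} ∪→ {C,G}; cost 1
[col 4] OUW: children O:{A}, UW:{C,G} ∪→ {A,C,G}; cost 1
[col 4] EOUW: children E:{T}, OUW:{A,C,G} ∪→ {A,C,G,T}; cost 1
[col 5] UW: children U:{G}, W:{T} ∪→ {G,T}; cost 1
[col 5] OUW: children O:{A}, UW:{G,T} ∪→ {A,G,T}; cost 1
[col 5] EOUW: children E:{G}, OUW:{A,G,T} ∩→ {G}; cost 0
per-site changes: [2, 3, 2, 2, 3, 2]; total = 14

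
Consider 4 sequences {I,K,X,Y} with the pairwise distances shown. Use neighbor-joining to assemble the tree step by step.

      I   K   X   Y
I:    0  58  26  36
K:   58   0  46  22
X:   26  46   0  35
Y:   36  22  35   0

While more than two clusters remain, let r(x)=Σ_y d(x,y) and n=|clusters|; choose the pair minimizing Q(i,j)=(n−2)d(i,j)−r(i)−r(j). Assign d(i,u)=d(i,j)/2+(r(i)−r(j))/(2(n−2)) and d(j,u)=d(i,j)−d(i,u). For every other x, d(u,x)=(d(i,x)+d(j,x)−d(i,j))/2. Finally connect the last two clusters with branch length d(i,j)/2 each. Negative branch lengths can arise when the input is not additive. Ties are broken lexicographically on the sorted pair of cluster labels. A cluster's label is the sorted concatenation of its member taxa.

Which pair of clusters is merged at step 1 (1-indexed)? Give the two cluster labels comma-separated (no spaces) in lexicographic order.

step 1: merge (I,X) at d=26, Q=-175; branch lengths I→65/4, X→39/4; new cluster IX
  updated: d(IX,K)=39, d(IX,Y)=45/2
step 2: merge (IX,K) at d=39, Q=-167/2; branch lengths IX→79/4, K→77/4; new cluster IKX
  updated: d(IKX,Y)=11/4
step 3: merge (IKX,Y) at d=11/4; branch lengths IKX→11/8, Y→11/8; new cluster IKXY
final tree: (((I:65/4,X:39/4):79/4,K:77/4):11/8,Y:11/8)
total length: 271/4

I,X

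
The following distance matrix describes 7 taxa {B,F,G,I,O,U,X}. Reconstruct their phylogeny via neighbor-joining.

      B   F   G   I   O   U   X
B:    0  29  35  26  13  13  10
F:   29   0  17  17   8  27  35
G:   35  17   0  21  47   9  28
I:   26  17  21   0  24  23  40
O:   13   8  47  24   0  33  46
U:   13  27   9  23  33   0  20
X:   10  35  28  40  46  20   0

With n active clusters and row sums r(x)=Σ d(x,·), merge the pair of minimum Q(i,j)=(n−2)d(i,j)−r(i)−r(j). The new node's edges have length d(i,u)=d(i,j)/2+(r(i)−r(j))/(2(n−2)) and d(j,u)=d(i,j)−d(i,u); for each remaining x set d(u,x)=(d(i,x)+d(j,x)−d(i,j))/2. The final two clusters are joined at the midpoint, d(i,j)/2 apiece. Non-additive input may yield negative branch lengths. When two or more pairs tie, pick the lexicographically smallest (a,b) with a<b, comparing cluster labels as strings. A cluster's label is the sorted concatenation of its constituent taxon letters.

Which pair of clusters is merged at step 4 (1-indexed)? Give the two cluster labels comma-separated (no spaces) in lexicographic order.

BX,FIO

iteration 1: select F,O (d=8, Q=-264); attach at lengths (1/5, 39/5); label the merged cluster FO
  updated: d(B,FO)=17, d(FO,G)=28, d(FO,I)=33/2, d(FO,U)=26, d(FO,X)=73/2
iteration 2: select B,X (d=10, Q=-391/2); attach at lengths (13/16, 147/16); label the merged cluster BX
  updated: d(BX,FO)=87/4, d(BX,G)=53/2, d(BX,I)=28, d(BX,U)=23/2
iteration 3: select FO,I (d=33/2, Q=-525/4); attach at lengths (71/8, 61/8); label the merged cluster FIO
  updated: d(BX,FIO)=133/8, d(FIO,G)=65/4, d(FIO,U)=65/4
iteration 4: select BX,FIO (d=133/8, Q=-141/2); attach at lengths (155/16, 111/16); label the merged cluster BFIOX
  updated: d(BFIOX,G)=209/16, d(BFIOX,U)=89/16
iteration 5: select BFIOX,G (d=209/16, Q=-221/8); attach at lengths (77/16, 33/4); label the merged cluster BFGIOX
  updated: d(BFGIOX,U)=3/4
iteration 6: select BFGIOX,U (d=3/4); attach at lengths (3/8, 3/8); label the merged cluster BFGIOUX
final tree: ((((B:13/16,X:147/16):155/16,((F:1/5,O:39/5):71/8,I:61/8):111/16):77/16,G:33/4):3/8,U:3/8)
total length: 1039/16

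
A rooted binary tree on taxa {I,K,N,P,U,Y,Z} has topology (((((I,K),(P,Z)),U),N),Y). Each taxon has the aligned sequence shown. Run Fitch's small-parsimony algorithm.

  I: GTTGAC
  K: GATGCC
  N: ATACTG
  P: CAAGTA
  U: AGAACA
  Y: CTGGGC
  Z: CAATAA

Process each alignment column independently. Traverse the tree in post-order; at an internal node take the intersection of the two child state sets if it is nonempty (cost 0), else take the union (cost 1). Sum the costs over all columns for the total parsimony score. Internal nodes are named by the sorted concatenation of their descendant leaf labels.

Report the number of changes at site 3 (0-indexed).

3

[col 0] IK: children I:{G}, K:{G} ∩→ {G}; cost 0
[col 0] PZ: children P:{C}, Z:{C} ∩→ {C}; cost 0
[col 0] IKPZ: children IK:{G}, PZ:{C} ∪→ {C,G}; cost 1
[col 0] IKPUZ: children IKPZ:{C,G}, U:{A} ∪→ {A,C,G}; cost 1
[col 0] IKNPUZ: children IKPUZ:{A,C,G}, N:{A} ∩→ {A}; cost 0
[col 0] IKNPUYZ: children IKNPUZ:{A}, Y:{C} ∪→ {A,C}; cost 1
[col 1] IK: children I:{T}, K:{A} ∪→ {A,T}; cost 1
[col 1] PZ: children P:{A}, Z:{A} ∩→ {A}; cost 0
[col 1] IKPZ: children IK:{A,T}, PZ:{A} ∩→ {A}; cost 0
[col 1] IKPUZ: children IKPZ:{A}, U:{G} ∪→ {A,G}; cost 1
[col 1] IKNPUZ: children IKPUZ:{A,G}, N:{T} ∪→ {A,G,T}; cost 1
[col 1] IKNPUYZ: children IKNPUZ:{A,G,T}, Y:{T} ∩→ {T}; cost 0
[col 2] IK: children I:{T}, K:{T} ∩→ {T}; cost 0
[col 2] PZ: children P:{A}, Z:{A} ∩→ {A}; cost 0
[col 2] IKPZ: children IK:{T}, PZ:{A} ∪→ {A,T}; cost 1
[col 2] IKPUZ: children IKPZ:{A,T}, U:{A} ∩→ {A}; cost 0
[col 2] IKNPUZ: children IKPUZ:{A}, N:{A} ∩→ {A}; cost 0
[col 2] IKNPUYZ: children IKNPUZ:{A}, Y:{G} ∪→ {A,G}; cost 1
[col 3] IK: children I:{G}, K:{G} ∩→ {G}; cost 0
[col 3] PZ: children P:{G}, Z:{T} ∪→ {G,T}; cost 1
[col 3] IKPZ: children IK:{G}, PZ:{G,T} ∩→ {G}; cost 0
[col 3] IKPUZ: children IKPZ:{G}, U:{A} ∪→ {A,G}; cost 1
[col 3] IKNPUZ: children IKPUZ:{A,G}, N:{C} ∪→ {A,C,G}; cost 1
[col 3] IKNPUYZ: children IKNPUZ:{A,C,G}, Y:{G} ∩→ {G}; cost 0
[col 4] IK: children I:{A}, K:{C} ∪→ {A,C}; cost 1
[col 4] PZ: children P:{T}, Z:{A} ∪→ {A,T}; cost 1
[col 4] IKPZ: children IK:{A,C}, PZ:{A,T} ∩→ {A}; cost 0
[col 4] IKPUZ: children IKPZ:{A}, U:{C} ∪→ {A,C}; cost 1
[col 4] IKNPUZ: children IKPUZ:{A,C}, N:{T} ∪→ {A,C,T}; cost 1
[col 4] IKNPUYZ: children IKNPUZ:{A,C,T}, Y:{G} ∪→ {A,C,G,T}; cost 1
[col 5] IK: children I:{C}, K:{C} ∩→ {C}; cost 0
[col 5] PZ: children P:{A}, Z:{A} ∩→ {A}; cost 0
[col 5] IKPZ: children IK:{C}, PZ:{A} ∪→ {A,C}; cost 1
[col 5] IKPUZ: children IKPZ:{A,C}, U:{A} ∩→ {A}; cost 0
[col 5] IKNPUZ: children IKPUZ:{A}, N:{G} ∪→ {A,G}; cost 1
[col 5] IKNPUYZ: children IKNPUZ:{A,G}, Y:{C} ∪→ {A,C,G}; cost 1
per-site changes: [3, 3, 2, 3, 5, 3]; total = 19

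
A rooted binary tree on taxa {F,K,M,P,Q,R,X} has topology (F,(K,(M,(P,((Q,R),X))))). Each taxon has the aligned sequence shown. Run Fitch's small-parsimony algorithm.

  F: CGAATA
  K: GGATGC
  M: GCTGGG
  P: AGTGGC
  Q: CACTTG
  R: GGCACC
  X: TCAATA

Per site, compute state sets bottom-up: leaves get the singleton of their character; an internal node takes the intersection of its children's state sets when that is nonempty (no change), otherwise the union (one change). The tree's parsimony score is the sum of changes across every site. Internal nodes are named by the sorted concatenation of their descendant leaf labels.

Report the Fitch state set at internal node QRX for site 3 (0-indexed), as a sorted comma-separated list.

A

site 0, node QR: Q={C} ∪ R={G} → {C,G} (+1)
site 0, node QRX: QR={C,G} ∪ X={T} → {C,G,T} (+1)
site 0, node PQRX: P={A} ∪ QRX={C,G,T} → {A,C,G,T} (+1)
site 0, node MPQRX: M={G} ∩ PQRX={A,C,G,T} → {G} (+0)
site 0, node KMPQRX: K={G} ∩ MPQRX={G} → {G} (+0)
site 0, node FKMPQRX: F={C} ∪ KMPQRX={G} → {C,G} (+1)
site 1, node QR: Q={A} ∪ R={G} → {A,G} (+1)
site 1, node QRX: QR={A,G} ∪ X={C} → {A,C,G} (+1)
site 1, node PQRX: P={G} ∩ QRX={A,C,G} → {G} (+0)
site 1, node MPQRX: M={C} ∪ PQRX={G} → {C,G} (+1)
site 1, node KMPQRX: K={G} ∩ MPQRX={C,G} → {G} (+0)
site 1, node FKMPQRX: F={G} ∩ KMPQRX={G} → {G} (+0)
site 2, node QR: Q={C} ∩ R={C} → {C} (+0)
site 2, node QRX: QR={C} ∪ X={A} → {A,C} (+1)
site 2, node PQRX: P={T} ∪ QRX={A,C} → {A,C,T} (+1)
site 2, node MPQRX: M={T} ∩ PQRX={A,C,T} → {T} (+0)
site 2, node KMPQRX: K={A} ∪ MPQRX={T} → {A,T} (+1)
site 2, node FKMPQRX: F={A} ∩ KMPQRX={A,T} → {A} (+0)
site 3, node QR: Q={T} ∪ R={A} → {A,T} (+1)
site 3, node QRX: QR={A,T} ∩ X={A} → {A} (+0)
site 3, node PQRX: P={G} ∪ QRX={A} → {A,G} (+1)
site 3, node MPQRX: M={G} ∩ PQRX={A,G} → {G} (+0)
site 3, node KMPQRX: K={T} ∪ MPQRX={G} → {G,T} (+1)
site 3, node FKMPQRX: F={A} ∪ KMPQRX={G,T} → {A,G,T} (+1)
site 4, node QR: Q={T} ∪ R={C} → {C,T} (+1)
site 4, node QRX: QR={C,T} ∩ X={T} → {T} (+0)
site 4, node PQRX: P={G} ∪ QRX={T} → {G,T} (+1)
site 4, node MPQRX: M={G} ∩ PQRX={G,T} → {G} (+0)
site 4, node KMPQRX: K={G} ∩ MPQRX={G} → {G} (+0)
site 4, node FKMPQRX: F={T} ∪ KMPQRX={G} → {G,T} (+1)
site 5, node QR: Q={G} ∪ R={C} → {C,G} (+1)
site 5, node QRX: QR={C,G} ∪ X={A} → {A,C,G} (+1)
site 5, node PQRX: P={C} ∩ QRX={A,C,G} → {C} (+0)
site 5, node MPQRX: M={G} ∪ PQRX={C} → {C,G} (+1)
site 5, node KMPQRX: K={C} ∩ MPQRX={C,G} → {C} (+0)
site 5, node FKMPQRX: F={A} ∪ KMPQRX={C} → {A,C} (+1)
per-site changes: [4, 3, 3, 4, 3, 4]; total = 21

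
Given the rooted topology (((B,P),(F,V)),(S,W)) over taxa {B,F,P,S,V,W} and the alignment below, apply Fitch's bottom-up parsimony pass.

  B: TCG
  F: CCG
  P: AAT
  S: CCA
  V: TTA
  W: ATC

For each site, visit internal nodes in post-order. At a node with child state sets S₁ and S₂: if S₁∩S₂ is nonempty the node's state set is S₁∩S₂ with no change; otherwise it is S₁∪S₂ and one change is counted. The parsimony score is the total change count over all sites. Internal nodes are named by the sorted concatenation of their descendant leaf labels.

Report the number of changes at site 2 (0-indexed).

4

[col 0] BP: children B:{T}, P:{A} ∪→ {A,T}; cost 1
[col 0] FV: children F:{C}, V:{T} ∪→ {C,T}; cost 1
[col 0] BFPV: children BP:{A,T}, FV:{C,T} ∩→ {T}; cost 0
[col 0] SW: children S:{C}, W:{A} ∪→ {A,C}; cost 1
[col 0] BFPSVW: children BFPV:{T}, SW:{A,C} ∪→ {A,C,T}; cost 1
[col 1] BP: children B:{C}, P:{A} ∪→ {A,C}; cost 1
[col 1] FV: children F:{C}, V:{T} ∪→ {C,T}; cost 1
[col 1] BFPV: children BP:{A,C}, FV:{C,T} ∩→ {C}; cost 0
[col 1] SW: children S:{C}, W:{T} ∪→ {C,T}; cost 1
[col 1] BFPSVW: children BFPV:{C}, SW:{C,T} ∩→ {C}; cost 0
[col 2] BP: children B:{G}, P:{T} ∪→ {G,T}; cost 1
[col 2] FV: children F:{G}, V:{A} ∪→ {A,G}; cost 1
[col 2] BFPV: children BP:{G,T}, FV:{A,G} ∩→ {G}; cost 0
[col 2] SW: children S:{A}, W:{C} ∪→ {A,C}; cost 1
[col 2] BFPSVW: children BFPV:{G}, SW:{A,C} ∪→ {A,C,G}; cost 1
per-site changes: [4, 3, 4]; total = 11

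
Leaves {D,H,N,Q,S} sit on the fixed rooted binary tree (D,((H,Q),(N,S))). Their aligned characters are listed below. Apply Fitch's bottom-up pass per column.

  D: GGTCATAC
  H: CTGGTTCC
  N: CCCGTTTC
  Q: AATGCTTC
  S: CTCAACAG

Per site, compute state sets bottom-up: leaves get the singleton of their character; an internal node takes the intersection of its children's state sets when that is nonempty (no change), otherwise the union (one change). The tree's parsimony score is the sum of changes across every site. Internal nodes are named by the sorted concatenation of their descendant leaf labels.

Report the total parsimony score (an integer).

[col 0] HQ: children H:{C}, Q:{A} ∪→ {A,C}; cost 1
[col 0] NS: children N:{C}, S:{C} ∩→ {C}; cost 0
[col 0] HNQS: children HQ:{A,C}, NS:{C} ∩→ {C}; cost 0
[col 0] DHNQS: children D:{G}, HNQS:{C} ∪→ {C,G}; cost 1
[col 1] HQ: children H:{T}, Q:{A} ∪→ {A,T}; cost 1
[col 1] NS: children N:{C}, S:{T} ∪→ {C,T}; cost 1
[col 1] HNQS: children HQ:{A,T}, NS:{C,T} ∩→ {T}; cost 0
[col 1] DHNQS: children D:{G}, HNQS:{T} ∪→ {G,T}; cost 1
[col 2] HQ: children H:{G}, Q:{T} ∪→ {G,T}; cost 1
[col 2] NS: children N:{C}, S:{C} ∩→ {C}; cost 0
[col 2] HNQS: children HQ:{G,T}, NS:{C} ∪→ {C,G,T}; cost 1
[col 2] DHNQS: children D:{T}, HNQS:{C,G,T} ∩→ {T}; cost 0
[col 3] HQ: children H:{G}, Q:{G} ∩→ {G}; cost 0
[col 3] NS: children N:{G}, S:{A} ∪→ {A,G}; cost 1
[col 3] HNQS: children HQ:{G}, NS:{A,G} ∩→ {G}; cost 0
[col 3] DHNQS: children D:{C}, HNQS:{G} ∪→ {C,G}; cost 1
[col 4] HQ: children H:{T}, Q:{C} ∪→ {C,T}; cost 1
[col 4] NS: children N:{T}, S:{A} ∪→ {A,T}; cost 1
[col 4] HNQS: children HQ:{C,T}, NS:{A,T} ∩→ {T}; cost 0
[col 4] DHNQS: children D:{A}, HNQS:{T} ∪→ {A,T}; cost 1
[col 5] HQ: children H:{T}, Q:{T} ∩→ {T}; cost 0
[col 5] NS: children N:{T}, S:{C} ∪→ {C,T}; cost 1
[col 5] HNQS: children HQ:{T}, NS:{C,T} ∩→ {T}; cost 0
[col 5] DHNQS: children D:{T}, HNQS:{T} ∩→ {T}; cost 0
[col 6] HQ: children H:{C}, Q:{T} ∪→ {C,T}; cost 1
[col 6] NS: children N:{T}, S:{A} ∪→ {A,T}; cost 1
[col 6] HNQS: children HQ:{C,T}, NS:{A,T} ∩→ {T}; cost 0
[col 6] DHNQS: children D:{A}, HNQS:{T} ∪→ {A,T}; cost 1
[col 7] HQ: children H:{C}, Q:{C} ∩→ {C}; cost 0
[col 7] NS: children N:{C}, S:{G} ∪→ {C,G}; cost 1
[col 7] HNQS: children HQ:{C}, NS:{C,G} ∩→ {C}; cost 0
[col 7] DHNQS: children D:{C}, HNQS:{C} ∩→ {C}; cost 0
per-site changes: [2, 3, 2, 2, 3, 1, 3, 1]; total = 17

17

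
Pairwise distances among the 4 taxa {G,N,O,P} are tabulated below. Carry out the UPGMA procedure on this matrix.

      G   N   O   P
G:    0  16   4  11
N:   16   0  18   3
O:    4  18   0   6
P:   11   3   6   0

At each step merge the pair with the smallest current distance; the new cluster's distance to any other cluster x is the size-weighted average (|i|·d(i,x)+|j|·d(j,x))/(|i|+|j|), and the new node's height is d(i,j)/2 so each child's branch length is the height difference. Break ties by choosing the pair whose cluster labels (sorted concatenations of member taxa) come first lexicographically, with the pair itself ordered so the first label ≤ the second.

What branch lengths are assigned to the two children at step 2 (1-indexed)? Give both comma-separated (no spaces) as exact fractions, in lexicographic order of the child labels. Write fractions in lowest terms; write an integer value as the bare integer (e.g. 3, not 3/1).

step 1: merge (N,P) at d=3; branch lengths N→3/2, P→3/2; new cluster NP
  updated: d(G,NP)=27/2, d(NP,O)=12
step 2: merge (G,O) at d=4; branch lengths G→2, O→2; new cluster GO
  updated: d(GO,NP)=51/4
step 3: merge (GO,NP) at d=51/4; branch lengths GO→35/8, NP→39/8; new cluster GNOP
final tree: ((G:2,O:2):35/8,(N:3/2,P:3/2):39/8)
total length: 65/4

2,2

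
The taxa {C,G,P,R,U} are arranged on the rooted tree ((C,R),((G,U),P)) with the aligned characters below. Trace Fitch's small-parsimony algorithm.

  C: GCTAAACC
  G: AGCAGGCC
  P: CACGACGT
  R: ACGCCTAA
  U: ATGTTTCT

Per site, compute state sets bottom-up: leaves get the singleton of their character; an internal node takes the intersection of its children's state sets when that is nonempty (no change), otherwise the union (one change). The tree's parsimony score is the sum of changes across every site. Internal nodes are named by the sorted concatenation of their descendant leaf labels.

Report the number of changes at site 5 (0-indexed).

3

[col 0] CR: children C:{G}, R:{A} ∪→ {A,G}; cost 1
[col 0] GU: children G:{A}, U:{A} ∩→ {A}; cost 0
[col 0] GPU: children GU:{A}, P:{C} ∪→ {A,C}; cost 1
[col 0] CGPRU: children CR:{A,G}, GPU:{A,C} ∩→ {A}; cost 0
[col 1] CR: children C:{C}, R:{C} ∩→ {C}; cost 0
[col 1] GU: children G:{G}, U:{T} ∪→ {G,T}; cost 1
[col 1] GPU: children GU:{G,T}, P:{A} ∪→ {A,G,T}; cost 1
[col 1] CGPRU: children CR:{C}, GPU:{A,G,T} ∪→ {A,C,G,T}; cost 1
[col 2] CR: children C:{T}, R:{G} ∪→ {G,T}; cost 1
[col 2] GU: children G:{C}, U:{G} ∪→ {C,G}; cost 1
[col 2] GPU: children GU:{C,G}, P:{C} ∩→ {C}; cost 0
[col 2] CGPRU: children CR:{G,T}, GPU:{C} ∪→ {C,G,T}; cost 1
[col 3] CR: children C:{A}, R:{C} ∪→ {A,C}; cost 1
[col 3] GU: children G:{A}, U:{T} ∪→ {A,T}; cost 1
[col 3] GPU: children GU:{A,T}, P:{G} ∪→ {A,G,T}; cost 1
[col 3] CGPRU: children CR:{A,C}, GPU:{A,G,T} ∩→ {A}; cost 0
[col 4] CR: children C:{A}, R:{C} ∪→ {A,C}; cost 1
[col 4] GU: children G:{G}, U:{T} ∪→ {G,T}; cost 1
[col 4] GPU: children GU:{G,T}, P:{A} ∪→ {A,G,T}; cost 1
[col 4] CGPRU: children CR:{A,C}, GPU:{A,G,T} ∩→ {A}; cost 0
[col 5] CR: children C:{A}, R:{T} ∪→ {A,T}; cost 1
[col 5] GU: children G:{G}, U:{T} ∪→ {G,T}; cost 1
[col 5] GPU: children GU:{G,T}, P:{C} ∪→ {C,G,T}; cost 1
[col 5] CGPRU: children CR:{A,T}, GPU:{C,G,T} ∩→ {T}; cost 0
[col 6] CR: children C:{C}, R:{A} ∪→ {A,C}; cost 1
[col 6] GU: children G:{C}, U:{C} ∩→ {C}; cost 0
[col 6] GPU: children GU:{C}, P:{G} ∪→ {C,G}; cost 1
[col 6] CGPRU: children CR:{A,C}, GPU:{C,G} ∩→ {C}; cost 0
[col 7] CR: children C:{C}, R:{A} ∪→ {A,C}; cost 1
[col 7] GU: children G:{C}, U:{T} ∪→ {C,T}; cost 1
[col 7] GPU: children GU:{C,T}, P:{T} ∩→ {T}; cost 0
[col 7] CGPRU: children CR:{A,C}, GPU:{T} ∪→ {A,C,T}; cost 1
per-site changes: [2, 3, 3, 3, 3, 3, 2, 3]; total = 22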